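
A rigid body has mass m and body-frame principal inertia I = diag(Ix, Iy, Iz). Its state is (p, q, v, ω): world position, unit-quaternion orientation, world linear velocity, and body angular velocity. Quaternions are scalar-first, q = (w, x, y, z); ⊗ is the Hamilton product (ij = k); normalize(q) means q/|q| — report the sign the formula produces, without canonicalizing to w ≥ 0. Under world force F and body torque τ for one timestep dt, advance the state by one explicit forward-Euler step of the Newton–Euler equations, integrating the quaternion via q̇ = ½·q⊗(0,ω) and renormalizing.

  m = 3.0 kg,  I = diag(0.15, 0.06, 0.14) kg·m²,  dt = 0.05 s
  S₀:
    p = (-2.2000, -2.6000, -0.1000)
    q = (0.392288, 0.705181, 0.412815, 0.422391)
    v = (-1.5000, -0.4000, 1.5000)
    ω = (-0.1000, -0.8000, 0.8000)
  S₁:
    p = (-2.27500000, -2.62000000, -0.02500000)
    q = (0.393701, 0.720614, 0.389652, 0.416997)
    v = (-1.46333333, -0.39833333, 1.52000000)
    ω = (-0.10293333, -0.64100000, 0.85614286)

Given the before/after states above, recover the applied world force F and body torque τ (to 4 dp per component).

F = (2.2000, 0.1000, 1.2000)
τ = (-0.0600, 0.1900, 0.1500)

velocity change Δv = (0.03666667, 0.00166667, 0.02000000)
F = m·Δv/dt = (2.2000, 0.1000, 1.2000)
rate change Δω = (-0.00293333, 0.15900000, 0.05614286)
gyro term ω₀×Iω₀ = (-0.0512, -0.0008, -0.0072)
I·α + gyro = (-0.0600, 0.1900, 0.1500)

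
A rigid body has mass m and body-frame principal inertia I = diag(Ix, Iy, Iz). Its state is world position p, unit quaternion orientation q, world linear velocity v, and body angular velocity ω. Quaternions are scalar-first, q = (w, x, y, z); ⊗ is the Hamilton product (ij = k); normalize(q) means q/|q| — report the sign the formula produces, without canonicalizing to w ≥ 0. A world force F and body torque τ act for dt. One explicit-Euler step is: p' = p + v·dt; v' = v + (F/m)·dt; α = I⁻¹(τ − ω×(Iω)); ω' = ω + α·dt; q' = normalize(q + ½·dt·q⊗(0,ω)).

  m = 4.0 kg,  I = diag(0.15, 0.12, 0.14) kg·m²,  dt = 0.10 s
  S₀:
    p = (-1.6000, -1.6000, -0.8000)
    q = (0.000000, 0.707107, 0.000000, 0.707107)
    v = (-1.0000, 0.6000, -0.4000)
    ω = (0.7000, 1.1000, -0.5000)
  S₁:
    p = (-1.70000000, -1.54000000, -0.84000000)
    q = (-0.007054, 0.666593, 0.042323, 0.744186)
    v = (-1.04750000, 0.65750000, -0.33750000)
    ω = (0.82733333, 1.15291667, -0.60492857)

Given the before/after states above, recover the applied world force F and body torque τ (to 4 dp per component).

v₁ − v₀ = (-0.04750000, 0.05750000, 0.06250000)
m·(v₁−v₀)/dt = (-1.9000, 2.3000, 2.5000)
rate change Δω = (0.12733333, 0.05291667, -0.10492857)
ω₀×(Iω₀) = (-0.0110, -0.0035, -0.0231)
τ = I·(Δω/dt) + ω₀×(Iω₀) = (0.1800, 0.0600, -0.1700)

F = (-1.9000, 2.3000, 2.5000)
τ = (0.1800, 0.0600, -0.1700)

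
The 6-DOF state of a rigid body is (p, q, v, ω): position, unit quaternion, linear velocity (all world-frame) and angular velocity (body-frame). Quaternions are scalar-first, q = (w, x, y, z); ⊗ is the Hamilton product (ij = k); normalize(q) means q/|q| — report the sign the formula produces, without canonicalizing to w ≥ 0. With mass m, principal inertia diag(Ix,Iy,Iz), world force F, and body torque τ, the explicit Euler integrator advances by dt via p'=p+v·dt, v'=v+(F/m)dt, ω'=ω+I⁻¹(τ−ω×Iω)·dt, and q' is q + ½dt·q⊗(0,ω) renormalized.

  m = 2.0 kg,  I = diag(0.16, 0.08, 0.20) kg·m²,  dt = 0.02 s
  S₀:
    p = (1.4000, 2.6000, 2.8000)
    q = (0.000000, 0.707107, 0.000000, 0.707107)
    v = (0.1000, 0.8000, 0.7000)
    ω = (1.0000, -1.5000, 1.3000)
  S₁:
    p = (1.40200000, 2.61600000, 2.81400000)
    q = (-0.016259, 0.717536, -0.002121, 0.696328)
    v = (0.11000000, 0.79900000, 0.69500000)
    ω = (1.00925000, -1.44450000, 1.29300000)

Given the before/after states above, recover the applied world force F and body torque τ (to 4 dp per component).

F = (1.0000, -0.1000, -0.5000)
τ = (-0.1600, 0.1700, 0.0500)

v₁ − v₀ = (0.01000000, -0.00100000, -0.00500000)
m·(v₁−v₀)/dt = (1.0000, -0.1000, -0.5000)
Δω = ω₁−ω₀ = (0.00925000, 0.05550000, -0.00700000)
τ = I·(Δω/dt) + ω₀×(Iω₀) = (-0.1600, 0.1700, 0.0500)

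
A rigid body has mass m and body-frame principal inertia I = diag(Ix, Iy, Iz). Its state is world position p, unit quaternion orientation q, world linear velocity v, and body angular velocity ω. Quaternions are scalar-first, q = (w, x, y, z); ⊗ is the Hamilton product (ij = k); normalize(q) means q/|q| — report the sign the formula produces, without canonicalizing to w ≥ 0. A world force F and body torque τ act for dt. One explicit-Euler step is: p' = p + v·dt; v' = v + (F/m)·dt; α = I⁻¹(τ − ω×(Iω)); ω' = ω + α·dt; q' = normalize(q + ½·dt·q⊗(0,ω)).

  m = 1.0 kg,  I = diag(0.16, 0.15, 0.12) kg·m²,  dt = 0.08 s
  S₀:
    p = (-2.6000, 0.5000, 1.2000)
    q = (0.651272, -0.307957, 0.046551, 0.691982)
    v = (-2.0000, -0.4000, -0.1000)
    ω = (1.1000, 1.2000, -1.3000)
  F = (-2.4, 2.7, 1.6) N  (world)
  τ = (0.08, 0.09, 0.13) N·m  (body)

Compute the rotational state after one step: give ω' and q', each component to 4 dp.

ω' = (1.1166, 1.2785, -1.2045)
q' = (0.6962, -0.3138, 0.0919, 0.6391)

gyro term ω×Iω = (0.0468, -0.0572, -0.0132)
(τ − ω×Iω)/I = (0.2075, 0.9813, 1.1933)
ω' = ω + α·dt = (1.1166, 1.2785, -1.2045)
2q̇ = q⊗(0,ω) = (1.1824681, -0.1744955, 1.1423625, -1.2674081)
updated quaternion q' = (0.6962, -0.3138, 0.0919, 0.6391)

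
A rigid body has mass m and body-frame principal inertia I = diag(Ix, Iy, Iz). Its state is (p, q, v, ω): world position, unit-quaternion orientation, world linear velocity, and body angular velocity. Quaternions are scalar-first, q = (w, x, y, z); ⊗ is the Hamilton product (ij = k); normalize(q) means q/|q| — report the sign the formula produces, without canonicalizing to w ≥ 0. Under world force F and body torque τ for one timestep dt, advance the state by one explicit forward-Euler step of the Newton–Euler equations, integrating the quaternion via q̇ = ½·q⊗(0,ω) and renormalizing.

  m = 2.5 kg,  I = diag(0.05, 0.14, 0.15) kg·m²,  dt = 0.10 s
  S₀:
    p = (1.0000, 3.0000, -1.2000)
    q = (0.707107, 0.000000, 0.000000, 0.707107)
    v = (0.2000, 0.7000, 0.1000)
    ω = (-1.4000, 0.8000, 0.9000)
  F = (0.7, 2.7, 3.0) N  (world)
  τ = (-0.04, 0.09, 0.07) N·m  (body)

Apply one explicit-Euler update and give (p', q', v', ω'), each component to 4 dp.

ω×(Iω) gyroscopic = (0.0072, 0.1260, -0.1008)
angular accel α = (-0.9440, -0.2571, 1.1387)
ω' = ω + α·dt = (-1.4944, 0.7743, 1.0139)
2q̇ = q⊗(0,ω) = (-0.6363963, -1.5556354, -0.4242642, 0.6363963)
updated quaternion q' = (0.6724, -0.0775, -0.0211, 0.7358)
p' = p + v·dt = (1.0200, 3.0700, -1.1900)
v + (F/m)dt = (0.2280, 0.8080, 0.2200)

p' = (1.0200, 3.0700, -1.1900)
q' = (0.6724, -0.0775, -0.0211, 0.7358)
v' = (0.2280, 0.8080, 0.2200)
ω' = (-1.4944, 0.7743, 1.0139)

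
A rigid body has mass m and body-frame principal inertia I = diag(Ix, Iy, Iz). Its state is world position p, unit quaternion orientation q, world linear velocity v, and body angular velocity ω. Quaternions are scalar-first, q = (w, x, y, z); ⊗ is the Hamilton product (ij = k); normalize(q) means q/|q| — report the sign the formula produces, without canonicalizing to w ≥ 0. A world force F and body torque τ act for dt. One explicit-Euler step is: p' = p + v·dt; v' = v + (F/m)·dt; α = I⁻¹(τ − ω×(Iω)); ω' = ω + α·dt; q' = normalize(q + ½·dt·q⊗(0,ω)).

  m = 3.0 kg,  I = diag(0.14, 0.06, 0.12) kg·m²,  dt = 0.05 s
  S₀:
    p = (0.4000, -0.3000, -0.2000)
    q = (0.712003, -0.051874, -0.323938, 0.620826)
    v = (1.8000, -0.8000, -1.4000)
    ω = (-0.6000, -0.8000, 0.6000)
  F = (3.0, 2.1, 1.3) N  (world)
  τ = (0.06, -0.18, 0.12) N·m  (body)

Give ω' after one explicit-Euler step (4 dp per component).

angular accel α = (0.6343, -2.8800, 1.3200)
ω' = ω + α·dt = (-0.5683, -0.9440, 0.6660)

ω' = (-0.5683, -0.9440, 0.6660)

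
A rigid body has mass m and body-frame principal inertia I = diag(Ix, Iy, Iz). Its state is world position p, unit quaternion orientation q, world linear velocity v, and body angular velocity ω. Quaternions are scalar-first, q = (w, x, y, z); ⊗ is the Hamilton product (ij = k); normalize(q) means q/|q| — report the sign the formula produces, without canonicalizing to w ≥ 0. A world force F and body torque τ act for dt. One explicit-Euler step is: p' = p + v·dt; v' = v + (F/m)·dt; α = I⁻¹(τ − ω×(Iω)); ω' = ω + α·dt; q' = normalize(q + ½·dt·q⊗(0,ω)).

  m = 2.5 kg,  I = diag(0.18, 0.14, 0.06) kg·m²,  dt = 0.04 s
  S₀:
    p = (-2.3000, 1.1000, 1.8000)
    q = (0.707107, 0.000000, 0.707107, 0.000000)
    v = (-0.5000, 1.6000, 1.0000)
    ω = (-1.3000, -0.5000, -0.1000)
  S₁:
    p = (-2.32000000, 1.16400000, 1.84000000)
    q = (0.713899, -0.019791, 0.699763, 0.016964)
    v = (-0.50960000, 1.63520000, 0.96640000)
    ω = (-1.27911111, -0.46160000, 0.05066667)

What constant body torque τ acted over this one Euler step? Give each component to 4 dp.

rate change Δω = (0.02088889, 0.03840000, 0.15066667)
ω₀×(Iω₀) = (-0.0040, 0.0156, -0.0260)
I·α + gyro = (0.0900, 0.1500, 0.2000)

τ = (0.0900, 0.1500, 0.2000)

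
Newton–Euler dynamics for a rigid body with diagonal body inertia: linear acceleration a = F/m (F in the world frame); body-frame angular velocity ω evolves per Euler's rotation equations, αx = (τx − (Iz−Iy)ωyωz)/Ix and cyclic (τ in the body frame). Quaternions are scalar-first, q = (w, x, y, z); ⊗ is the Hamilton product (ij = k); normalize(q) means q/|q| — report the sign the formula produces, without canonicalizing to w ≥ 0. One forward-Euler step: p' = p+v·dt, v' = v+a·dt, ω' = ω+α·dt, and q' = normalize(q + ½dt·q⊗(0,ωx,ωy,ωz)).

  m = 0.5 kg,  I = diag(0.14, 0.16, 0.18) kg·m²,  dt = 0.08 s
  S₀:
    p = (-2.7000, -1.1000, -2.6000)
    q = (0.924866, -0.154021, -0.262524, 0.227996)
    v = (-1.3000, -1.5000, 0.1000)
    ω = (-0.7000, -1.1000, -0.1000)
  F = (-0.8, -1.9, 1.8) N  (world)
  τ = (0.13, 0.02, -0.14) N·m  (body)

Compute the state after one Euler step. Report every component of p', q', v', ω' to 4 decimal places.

p' = (-2.8040, -1.2200, -2.5920)
q' = (0.9087, -0.1686, -0.3098, 0.2234)
v' = (-1.4280, -1.8040, 0.3880)
ω' = (-0.6270, -1.0886, -0.1691)

angular accel α = (0.9129, 0.1425, -0.8633)
ω' = ω + α·dt = (-0.6270, -1.0886, -0.1691)
2q̇ = q⊗(0,ω) = (-0.3737915, -0.3703582, -1.1923519, -0.1068303)
q' = normalize(q + ½dt·q⊗(0,ω)) = (0.9087, -0.1686, -0.3098, 0.2234)
linear accel F/m = (-1.6000, -3.8000, 3.6000)
p + v·dt = (-2.8040, -1.2200, -2.5920)
new velocity v' = (-1.4280, -1.8040, 0.3880)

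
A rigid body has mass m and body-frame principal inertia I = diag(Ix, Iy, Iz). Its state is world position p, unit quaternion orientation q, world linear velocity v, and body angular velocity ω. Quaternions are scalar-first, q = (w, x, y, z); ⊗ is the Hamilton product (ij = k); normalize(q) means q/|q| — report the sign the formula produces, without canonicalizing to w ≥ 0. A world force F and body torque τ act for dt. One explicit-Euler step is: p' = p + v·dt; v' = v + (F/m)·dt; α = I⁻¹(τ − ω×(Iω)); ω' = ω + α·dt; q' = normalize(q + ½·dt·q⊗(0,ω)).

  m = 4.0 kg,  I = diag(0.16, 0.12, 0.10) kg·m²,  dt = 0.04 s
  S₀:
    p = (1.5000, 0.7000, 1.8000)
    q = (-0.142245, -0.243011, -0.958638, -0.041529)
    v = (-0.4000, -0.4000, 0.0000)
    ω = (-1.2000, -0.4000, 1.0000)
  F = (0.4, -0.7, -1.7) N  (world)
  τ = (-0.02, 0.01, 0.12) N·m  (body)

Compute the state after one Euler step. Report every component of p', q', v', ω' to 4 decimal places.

p' = (1.4840, 0.6840, 1.8000)
q' = (-0.1548, -0.2590, -0.9511, -0.0654)
v' = (-0.3960, -0.4070, -0.0170)
ω' = (-1.2070, -0.3727, 1.0557)

ω×(Iω) gyroscopic = (0.0080, -0.0720, -0.0192)
α = I⁻¹(τ − ω×Iω) = (-0.1750, 0.6833, 1.3920)
new body rate ω' = (-1.2070, -0.3727, 1.0557)
Hamilton product q⊗(0,ω) = (-0.6335394, -0.8045556, 0.3497438, -1.1954062)
updated quaternion q' = (-0.1548, -0.2590, -0.9511, -0.0654)
linear accel F/m = (0.1000, -0.1750, -0.4250)
new position p' = (1.4840, 0.6840, 1.8000)
v + (F/m)dt = (-0.3960, -0.4070, -0.0170)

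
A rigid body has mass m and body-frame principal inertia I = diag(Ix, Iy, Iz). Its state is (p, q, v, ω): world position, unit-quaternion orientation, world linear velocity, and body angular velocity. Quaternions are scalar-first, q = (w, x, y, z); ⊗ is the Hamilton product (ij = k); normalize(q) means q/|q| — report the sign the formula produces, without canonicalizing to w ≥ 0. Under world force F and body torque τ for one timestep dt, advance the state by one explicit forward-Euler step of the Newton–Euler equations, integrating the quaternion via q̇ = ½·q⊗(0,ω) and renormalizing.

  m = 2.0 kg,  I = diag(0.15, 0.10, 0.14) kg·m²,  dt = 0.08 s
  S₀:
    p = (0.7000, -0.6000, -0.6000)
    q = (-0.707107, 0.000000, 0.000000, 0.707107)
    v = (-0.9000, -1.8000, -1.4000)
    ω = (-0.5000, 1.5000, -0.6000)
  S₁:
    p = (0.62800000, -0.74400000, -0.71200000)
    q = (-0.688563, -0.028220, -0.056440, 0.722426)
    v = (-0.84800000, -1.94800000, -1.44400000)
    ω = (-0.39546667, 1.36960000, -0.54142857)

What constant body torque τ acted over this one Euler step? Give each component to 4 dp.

τ = (0.1600, -0.1600, 0.1400)

Δω = ω₁−ω₀ = (0.10453333, -0.13040000, 0.05857143)
ω₀×(Iω₀) = (-0.0360, 0.0030, 0.0375)
I·α + gyro = (0.1600, -0.1600, 0.1400)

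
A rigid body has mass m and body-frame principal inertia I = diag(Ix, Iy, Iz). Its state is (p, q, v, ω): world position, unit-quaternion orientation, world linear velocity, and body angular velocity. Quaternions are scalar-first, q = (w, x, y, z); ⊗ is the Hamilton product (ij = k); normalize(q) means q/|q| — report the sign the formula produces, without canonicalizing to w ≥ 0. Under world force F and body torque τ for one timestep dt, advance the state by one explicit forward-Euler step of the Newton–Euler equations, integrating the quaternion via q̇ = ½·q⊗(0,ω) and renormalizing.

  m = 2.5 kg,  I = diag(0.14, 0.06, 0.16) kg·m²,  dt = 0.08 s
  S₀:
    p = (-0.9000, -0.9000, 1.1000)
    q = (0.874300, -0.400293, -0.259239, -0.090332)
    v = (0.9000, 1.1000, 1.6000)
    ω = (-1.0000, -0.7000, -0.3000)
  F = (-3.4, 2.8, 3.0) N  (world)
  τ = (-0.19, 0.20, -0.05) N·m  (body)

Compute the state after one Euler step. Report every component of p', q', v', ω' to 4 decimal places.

p' = p + v·dt = (-0.8280, -0.8120, 1.2280)
v + (F/m)dt = (0.7912, 1.1896, 1.6960)
ω×(Iω) gyroscopic = (0.0210, -0.0060, -0.0560)
angular accel α = (-1.5071, 3.4333, 0.0375)
new body rate ω' = (-1.1206, -0.4253, -0.2970)
2q̇ = q⊗(0,ω) = (-0.6088599, -0.8597607, -0.6417659, -0.2413239)
q' = normalize(q + ½dt·q⊗(0,ω)) = (0.8489, -0.4341, -0.2846, -0.0999)

p' = (-0.8280, -0.8120, 1.2280)
q' = (0.8489, -0.4341, -0.2846, -0.0999)
v' = (0.7912, 1.1896, 1.6960)
ω' = (-1.1206, -0.4253, -0.2970)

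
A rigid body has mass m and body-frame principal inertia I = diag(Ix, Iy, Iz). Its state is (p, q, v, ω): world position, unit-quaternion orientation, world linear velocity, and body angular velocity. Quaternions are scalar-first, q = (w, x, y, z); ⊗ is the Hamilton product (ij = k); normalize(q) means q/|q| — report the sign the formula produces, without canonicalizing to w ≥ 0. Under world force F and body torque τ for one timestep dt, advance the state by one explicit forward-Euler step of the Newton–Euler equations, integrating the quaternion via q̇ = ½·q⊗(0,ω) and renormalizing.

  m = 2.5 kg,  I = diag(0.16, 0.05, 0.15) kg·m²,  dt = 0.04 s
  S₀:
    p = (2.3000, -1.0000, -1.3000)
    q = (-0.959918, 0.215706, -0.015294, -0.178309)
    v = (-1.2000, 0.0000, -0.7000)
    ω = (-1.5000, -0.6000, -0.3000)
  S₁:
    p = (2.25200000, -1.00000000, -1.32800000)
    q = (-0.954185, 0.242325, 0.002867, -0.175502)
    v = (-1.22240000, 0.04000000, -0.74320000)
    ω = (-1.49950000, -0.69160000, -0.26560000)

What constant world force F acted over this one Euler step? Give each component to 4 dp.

Δv = v₁−v₀ = (-0.02240000, 0.04000000, -0.04320000)
m·(v₁−v₀)/dt = (-1.4000, 2.5000, -2.7000)

F = (-1.4000, 2.5000, -2.7000)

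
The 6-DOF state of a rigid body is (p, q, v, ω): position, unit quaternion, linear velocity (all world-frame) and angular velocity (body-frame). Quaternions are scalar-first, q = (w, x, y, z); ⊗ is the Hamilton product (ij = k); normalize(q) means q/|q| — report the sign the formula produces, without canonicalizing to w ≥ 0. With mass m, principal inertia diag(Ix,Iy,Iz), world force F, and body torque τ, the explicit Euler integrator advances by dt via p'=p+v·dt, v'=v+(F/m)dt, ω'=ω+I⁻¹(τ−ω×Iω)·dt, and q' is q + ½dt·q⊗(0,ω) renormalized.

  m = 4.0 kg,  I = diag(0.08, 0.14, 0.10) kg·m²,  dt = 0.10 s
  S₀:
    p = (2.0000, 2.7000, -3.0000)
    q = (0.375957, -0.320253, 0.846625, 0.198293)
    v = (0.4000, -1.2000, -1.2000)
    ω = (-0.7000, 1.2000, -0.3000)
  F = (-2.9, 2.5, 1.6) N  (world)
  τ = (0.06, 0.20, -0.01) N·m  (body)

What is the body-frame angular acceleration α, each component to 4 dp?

α = (0.5700, 1.4586, 0.4040)

gyro term ω×Iω = (0.0144, -0.0042, -0.0504)
(τ − ω×Iω)/I = (0.5700, 1.4586, 0.4040)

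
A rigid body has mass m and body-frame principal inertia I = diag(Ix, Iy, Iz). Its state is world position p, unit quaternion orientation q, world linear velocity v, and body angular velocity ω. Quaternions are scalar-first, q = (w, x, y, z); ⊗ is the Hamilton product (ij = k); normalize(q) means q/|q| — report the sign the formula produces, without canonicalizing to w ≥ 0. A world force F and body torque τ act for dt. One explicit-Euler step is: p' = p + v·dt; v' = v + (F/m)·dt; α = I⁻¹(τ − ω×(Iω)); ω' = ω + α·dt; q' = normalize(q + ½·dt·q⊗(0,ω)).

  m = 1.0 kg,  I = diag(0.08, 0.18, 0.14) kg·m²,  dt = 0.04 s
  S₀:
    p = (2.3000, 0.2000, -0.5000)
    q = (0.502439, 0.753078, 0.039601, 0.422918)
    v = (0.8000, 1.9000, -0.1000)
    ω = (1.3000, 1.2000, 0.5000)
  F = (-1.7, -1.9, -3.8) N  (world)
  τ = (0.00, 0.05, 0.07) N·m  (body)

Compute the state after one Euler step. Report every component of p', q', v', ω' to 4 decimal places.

p + v·dt = (2.3320, 0.2760, -0.5040)
v + (F/m)dt = (0.7320, 1.8240, -0.2520)
gyro term ω×Iω = (-0.0240, -0.0390, 0.1560)
angular accel α = (0.3000, 0.4944, -0.6143)
ω' = ω + α·dt = (1.3120, 1.2198, 0.4754)
q⊗(0,ω) = (-1.2379816, 0.1654696, 0.7761812, 1.1034318)
updated quaternion q' = (0.4774, 0.7559, 0.0551, 0.4447)

p' = (2.3320, 0.2760, -0.5040)
q' = (0.4774, 0.7559, 0.0551, 0.4447)
v' = (0.7320, 1.8240, -0.2520)
ω' = (1.3120, 1.2198, 0.4754)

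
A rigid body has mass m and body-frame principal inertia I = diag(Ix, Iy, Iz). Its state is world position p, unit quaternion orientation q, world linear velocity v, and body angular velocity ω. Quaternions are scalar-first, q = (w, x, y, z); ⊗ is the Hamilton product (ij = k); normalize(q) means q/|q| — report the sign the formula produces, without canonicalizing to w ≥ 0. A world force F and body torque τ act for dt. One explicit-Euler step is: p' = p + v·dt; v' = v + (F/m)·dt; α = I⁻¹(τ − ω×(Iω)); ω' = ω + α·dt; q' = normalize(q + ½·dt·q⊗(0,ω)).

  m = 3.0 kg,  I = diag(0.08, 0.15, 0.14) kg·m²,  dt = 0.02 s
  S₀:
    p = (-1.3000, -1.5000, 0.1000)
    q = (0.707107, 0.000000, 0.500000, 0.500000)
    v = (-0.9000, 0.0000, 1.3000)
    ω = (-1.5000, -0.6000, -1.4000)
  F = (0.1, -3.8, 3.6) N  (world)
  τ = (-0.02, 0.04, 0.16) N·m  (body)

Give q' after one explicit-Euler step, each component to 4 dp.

2q̇ = q⊗(0,ω) = (1.0000000, -1.4606605, -1.1742642, -0.2399498)
q' = normalize(q + ½dt·q⊗(0,ω)) = (0.7169, -0.0146, 0.4881, 0.4975)

q' = (0.7169, -0.0146, 0.4881, 0.4975)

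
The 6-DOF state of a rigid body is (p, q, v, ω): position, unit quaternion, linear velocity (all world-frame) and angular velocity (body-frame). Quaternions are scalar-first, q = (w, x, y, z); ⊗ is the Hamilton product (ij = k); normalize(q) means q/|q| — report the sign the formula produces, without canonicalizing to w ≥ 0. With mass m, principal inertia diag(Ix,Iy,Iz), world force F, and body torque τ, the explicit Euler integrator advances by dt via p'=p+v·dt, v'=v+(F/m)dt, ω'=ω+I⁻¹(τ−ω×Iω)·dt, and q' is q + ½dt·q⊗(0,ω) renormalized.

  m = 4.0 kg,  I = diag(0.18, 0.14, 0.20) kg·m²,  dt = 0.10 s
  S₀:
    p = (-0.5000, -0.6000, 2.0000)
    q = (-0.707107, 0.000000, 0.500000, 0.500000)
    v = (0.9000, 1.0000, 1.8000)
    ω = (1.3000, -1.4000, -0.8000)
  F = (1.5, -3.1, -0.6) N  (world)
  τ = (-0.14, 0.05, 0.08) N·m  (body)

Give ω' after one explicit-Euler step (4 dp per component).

ω' = (1.1849, -1.3791, -0.7964)

angular accel α = (-1.1511, 0.2086, 0.0360)
new body rate ω' = (1.1849, -1.3791, -0.7964)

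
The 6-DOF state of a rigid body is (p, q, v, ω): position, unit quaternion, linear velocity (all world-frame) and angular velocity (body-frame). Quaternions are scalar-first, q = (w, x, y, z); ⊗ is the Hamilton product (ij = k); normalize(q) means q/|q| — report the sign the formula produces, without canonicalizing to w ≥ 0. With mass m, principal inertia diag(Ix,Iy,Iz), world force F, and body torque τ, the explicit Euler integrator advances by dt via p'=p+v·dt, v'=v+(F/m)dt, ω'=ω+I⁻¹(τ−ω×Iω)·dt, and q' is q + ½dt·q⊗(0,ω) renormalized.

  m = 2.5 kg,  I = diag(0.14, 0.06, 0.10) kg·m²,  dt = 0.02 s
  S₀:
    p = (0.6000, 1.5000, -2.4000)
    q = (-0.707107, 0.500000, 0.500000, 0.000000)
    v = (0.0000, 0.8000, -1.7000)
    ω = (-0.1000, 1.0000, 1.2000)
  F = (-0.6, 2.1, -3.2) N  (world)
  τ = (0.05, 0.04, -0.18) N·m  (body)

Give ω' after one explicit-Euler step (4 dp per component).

ω' = (-0.0997, 1.0149, 1.1624)

gyro term ω×Iω = (0.0480, -0.0048, 0.0080)
angular accel α = (0.0143, 0.7467, -1.8800)
ω + α·dt = (-0.0997, 1.0149, 1.1624)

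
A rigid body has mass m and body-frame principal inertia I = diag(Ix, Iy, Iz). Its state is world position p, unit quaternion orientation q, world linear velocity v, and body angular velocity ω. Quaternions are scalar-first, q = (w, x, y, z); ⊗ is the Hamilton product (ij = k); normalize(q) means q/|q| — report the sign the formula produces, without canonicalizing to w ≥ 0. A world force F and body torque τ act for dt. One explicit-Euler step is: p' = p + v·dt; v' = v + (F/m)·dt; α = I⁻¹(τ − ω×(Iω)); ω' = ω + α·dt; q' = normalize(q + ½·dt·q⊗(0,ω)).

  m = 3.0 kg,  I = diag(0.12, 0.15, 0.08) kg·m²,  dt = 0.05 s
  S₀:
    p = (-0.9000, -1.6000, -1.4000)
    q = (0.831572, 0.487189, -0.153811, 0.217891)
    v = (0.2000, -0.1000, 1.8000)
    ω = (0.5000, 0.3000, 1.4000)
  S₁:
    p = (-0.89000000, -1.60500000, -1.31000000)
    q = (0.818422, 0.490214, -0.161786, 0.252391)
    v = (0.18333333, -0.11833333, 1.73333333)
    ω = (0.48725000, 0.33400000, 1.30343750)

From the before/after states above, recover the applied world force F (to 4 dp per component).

F = (-1.0000, -1.1000, -4.0000)

Δv = v₁−v₀ = (-0.01666667, -0.01833333, -0.06666667)
applied force F = (-1.0000, -1.1000, -4.0000)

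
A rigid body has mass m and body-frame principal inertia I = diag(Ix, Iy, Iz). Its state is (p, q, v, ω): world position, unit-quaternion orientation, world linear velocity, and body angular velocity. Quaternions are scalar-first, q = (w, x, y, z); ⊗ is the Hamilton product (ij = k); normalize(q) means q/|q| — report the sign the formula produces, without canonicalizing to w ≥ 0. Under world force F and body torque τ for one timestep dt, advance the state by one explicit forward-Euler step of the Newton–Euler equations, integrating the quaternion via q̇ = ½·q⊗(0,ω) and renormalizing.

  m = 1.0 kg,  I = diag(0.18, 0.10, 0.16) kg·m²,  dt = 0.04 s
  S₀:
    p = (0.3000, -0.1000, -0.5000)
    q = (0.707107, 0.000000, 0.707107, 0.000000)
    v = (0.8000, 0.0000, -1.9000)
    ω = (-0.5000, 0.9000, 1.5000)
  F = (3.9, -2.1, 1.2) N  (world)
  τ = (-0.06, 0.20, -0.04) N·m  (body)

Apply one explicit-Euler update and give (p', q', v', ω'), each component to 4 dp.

a = (3.9000, -2.1000, 1.2000)
p + v·dt = (0.3320, -0.1000, -0.5760)
v + (F/m)dt = (0.9560, -0.0840, -1.8520)
ω×(Iω) gyroscopic = (0.0810, -0.0150, 0.0360)
α = I⁻¹(τ − ω×Iω) = (-0.7833, 2.1500, -0.4750)
ω + α·dt = (-0.5313, 0.9860, 1.4810)
Hamilton product q⊗(0,ω) = (-0.6363963, 0.7071070, 0.6363963, 1.4142140)
q + ½dt·q⊗(0,ω), renormalized = (0.6939, 0.0141, 0.7194, 0.0283)

p' = (0.3320, -0.1000, -0.5760)
q' = (0.6939, 0.0141, 0.7194, 0.0283)
v' = (0.9560, -0.0840, -1.8520)
ω' = (-0.5313, 0.9860, 1.4810)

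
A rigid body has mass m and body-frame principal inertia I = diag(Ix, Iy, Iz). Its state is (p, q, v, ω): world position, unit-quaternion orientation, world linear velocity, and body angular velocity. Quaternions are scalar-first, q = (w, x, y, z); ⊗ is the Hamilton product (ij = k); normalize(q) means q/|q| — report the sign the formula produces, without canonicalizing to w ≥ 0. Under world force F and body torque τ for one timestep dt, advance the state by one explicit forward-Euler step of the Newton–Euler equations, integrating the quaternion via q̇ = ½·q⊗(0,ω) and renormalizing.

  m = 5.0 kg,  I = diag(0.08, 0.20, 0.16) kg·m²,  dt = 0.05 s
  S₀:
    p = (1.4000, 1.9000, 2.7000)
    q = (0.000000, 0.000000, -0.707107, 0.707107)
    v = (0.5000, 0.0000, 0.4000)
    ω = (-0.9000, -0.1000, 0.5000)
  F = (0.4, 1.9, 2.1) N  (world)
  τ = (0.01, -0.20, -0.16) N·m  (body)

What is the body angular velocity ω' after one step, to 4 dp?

gyro term ω×Iω = (0.0020, 0.0360, 0.0108)
α = I⁻¹(τ − ω×Iω) = (0.1000, -1.1800, -1.0675)
new body rate ω' = (-0.8950, -0.1590, 0.4466)

ω' = (-0.8950, -0.1590, 0.4466)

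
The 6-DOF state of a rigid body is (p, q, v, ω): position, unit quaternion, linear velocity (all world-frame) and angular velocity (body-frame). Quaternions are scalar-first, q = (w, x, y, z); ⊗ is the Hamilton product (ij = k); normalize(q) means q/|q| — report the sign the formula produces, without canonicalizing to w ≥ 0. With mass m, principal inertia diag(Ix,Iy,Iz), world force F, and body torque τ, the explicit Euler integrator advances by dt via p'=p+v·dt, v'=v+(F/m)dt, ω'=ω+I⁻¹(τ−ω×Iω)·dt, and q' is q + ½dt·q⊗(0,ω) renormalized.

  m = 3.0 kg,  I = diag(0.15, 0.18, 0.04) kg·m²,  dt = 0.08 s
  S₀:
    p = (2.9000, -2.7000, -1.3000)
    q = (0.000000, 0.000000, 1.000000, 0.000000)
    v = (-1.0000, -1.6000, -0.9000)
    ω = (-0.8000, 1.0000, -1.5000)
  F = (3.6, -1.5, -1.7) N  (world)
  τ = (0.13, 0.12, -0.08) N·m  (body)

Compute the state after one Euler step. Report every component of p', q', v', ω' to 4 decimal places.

p + v·dt = (2.8200, -2.8280, -1.3720)
v' = v + a·dt = (-0.9040, -1.6400, -0.9453)
gyro term ω×Iω = (0.2100, 0.1320, -0.0240)
angular accel α = (-0.5333, -0.0667, -1.4000)
ω' = ω + α·dt = (-0.8427, 0.9947, -1.6120)
q⊗(0,ω) = (-1.0000000, -1.5000000, 0.0000000, 0.8000000)
q + ½dt·q⊗(0,ω), renormalized = (-0.0399, -0.0598, 0.9969, 0.0319)

p' = (2.8200, -2.8280, -1.3720)
q' = (-0.0399, -0.0598, 0.9969, 0.0319)
v' = (-0.9040, -1.6400, -0.9453)
ω' = (-0.8427, 0.9947, -1.6120)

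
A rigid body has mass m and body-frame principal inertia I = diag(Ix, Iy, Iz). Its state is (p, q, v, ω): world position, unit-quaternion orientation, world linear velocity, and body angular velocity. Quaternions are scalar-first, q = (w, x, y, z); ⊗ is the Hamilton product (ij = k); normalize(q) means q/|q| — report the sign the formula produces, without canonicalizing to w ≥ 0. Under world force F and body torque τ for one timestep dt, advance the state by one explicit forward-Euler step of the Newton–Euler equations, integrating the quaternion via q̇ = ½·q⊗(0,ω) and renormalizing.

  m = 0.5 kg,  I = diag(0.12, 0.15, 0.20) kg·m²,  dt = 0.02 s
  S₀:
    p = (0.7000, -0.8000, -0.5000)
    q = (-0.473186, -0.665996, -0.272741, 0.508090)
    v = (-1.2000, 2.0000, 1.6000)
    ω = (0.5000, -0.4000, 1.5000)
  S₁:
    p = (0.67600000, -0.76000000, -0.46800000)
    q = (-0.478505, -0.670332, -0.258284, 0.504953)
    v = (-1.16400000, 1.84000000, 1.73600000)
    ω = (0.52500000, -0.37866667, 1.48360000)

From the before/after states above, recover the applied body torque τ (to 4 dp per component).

τ = (0.1200, 0.1000, -0.1700)

ω₁ − ω₀ = (0.02500000, 0.02133333, -0.01640000)
τ = I·(Δω/dt) + ω₀×(Iω₀) = (0.1200, 0.1000, -0.1700)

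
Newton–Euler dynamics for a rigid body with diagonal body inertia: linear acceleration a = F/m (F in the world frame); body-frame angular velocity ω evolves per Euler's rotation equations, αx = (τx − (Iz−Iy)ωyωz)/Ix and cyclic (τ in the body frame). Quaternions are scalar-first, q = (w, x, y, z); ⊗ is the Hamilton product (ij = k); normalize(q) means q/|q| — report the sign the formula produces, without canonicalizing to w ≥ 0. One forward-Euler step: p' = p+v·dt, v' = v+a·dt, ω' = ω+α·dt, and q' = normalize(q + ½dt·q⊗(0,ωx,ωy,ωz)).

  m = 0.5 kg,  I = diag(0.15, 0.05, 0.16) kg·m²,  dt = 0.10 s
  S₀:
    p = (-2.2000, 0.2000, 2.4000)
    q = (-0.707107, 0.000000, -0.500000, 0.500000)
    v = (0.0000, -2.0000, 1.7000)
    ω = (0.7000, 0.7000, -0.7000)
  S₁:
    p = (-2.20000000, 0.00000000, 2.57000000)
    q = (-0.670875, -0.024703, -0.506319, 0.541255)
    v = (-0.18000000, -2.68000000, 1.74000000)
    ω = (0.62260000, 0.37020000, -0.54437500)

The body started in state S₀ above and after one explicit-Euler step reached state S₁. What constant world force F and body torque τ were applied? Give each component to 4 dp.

Δv = v₁−v₀ = (-0.18000000, -0.68000000, 0.04000000)
m·(v₁−v₀)/dt = (-0.9000, -3.4000, 0.2000)
rate change Δω = (-0.07740000, -0.32980000, 0.15562500)
precession coupling = (-0.0539, 0.0049, -0.0490)
τ = I·(Δω/dt) + ω₀×(Iω₀) = (-0.1700, -0.1600, 0.2000)

F = (-0.9000, -3.4000, 0.2000)
τ = (-0.1700, -0.1600, 0.2000)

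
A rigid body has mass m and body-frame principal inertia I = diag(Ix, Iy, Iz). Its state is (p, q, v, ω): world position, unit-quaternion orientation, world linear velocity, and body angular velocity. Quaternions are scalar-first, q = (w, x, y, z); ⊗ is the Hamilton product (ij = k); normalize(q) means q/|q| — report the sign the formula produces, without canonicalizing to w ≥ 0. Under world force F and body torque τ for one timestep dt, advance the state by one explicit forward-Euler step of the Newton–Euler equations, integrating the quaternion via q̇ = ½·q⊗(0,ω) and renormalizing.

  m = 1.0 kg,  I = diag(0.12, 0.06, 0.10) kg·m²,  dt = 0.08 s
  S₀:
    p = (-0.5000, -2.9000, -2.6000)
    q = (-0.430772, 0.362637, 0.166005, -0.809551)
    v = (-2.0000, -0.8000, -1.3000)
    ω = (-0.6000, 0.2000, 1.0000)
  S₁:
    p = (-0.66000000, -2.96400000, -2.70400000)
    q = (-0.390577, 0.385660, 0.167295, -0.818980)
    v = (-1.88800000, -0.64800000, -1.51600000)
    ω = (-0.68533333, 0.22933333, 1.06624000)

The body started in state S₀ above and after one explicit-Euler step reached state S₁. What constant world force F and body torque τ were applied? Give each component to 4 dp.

F = (1.4000, 1.9000, -2.7000)
τ = (-0.1200, 0.0100, 0.0900)

v₁ − v₀ = (0.11200000, 0.15200000, -0.21600000)
m·(v₁−v₀)/dt = (1.4000, 1.9000, -2.7000)
rate change Δω = (-0.08533333, 0.02933333, 0.06624000)
applied torque τ = (-0.1200, 0.0100, 0.0900)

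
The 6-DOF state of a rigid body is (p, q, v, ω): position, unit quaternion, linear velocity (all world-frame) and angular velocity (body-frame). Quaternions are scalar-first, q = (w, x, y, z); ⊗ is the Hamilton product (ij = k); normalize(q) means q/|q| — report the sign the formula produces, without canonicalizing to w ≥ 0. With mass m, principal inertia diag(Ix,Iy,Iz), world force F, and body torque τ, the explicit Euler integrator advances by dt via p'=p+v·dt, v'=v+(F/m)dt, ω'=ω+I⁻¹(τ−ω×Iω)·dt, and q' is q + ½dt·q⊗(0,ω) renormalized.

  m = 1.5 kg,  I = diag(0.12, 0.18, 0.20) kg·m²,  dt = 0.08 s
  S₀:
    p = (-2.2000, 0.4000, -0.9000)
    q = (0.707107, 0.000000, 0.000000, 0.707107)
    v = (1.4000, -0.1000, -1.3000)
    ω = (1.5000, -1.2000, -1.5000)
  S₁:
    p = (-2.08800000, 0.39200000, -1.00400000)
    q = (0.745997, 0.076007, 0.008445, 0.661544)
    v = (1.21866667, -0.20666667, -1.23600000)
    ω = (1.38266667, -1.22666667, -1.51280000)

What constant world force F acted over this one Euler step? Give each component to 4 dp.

F = (-3.4000, -2.0000, 1.2000)

velocity change Δv = (-0.18133333, -0.10666667, 0.06400000)
applied force F = (-3.4000, -2.0000, 1.2000)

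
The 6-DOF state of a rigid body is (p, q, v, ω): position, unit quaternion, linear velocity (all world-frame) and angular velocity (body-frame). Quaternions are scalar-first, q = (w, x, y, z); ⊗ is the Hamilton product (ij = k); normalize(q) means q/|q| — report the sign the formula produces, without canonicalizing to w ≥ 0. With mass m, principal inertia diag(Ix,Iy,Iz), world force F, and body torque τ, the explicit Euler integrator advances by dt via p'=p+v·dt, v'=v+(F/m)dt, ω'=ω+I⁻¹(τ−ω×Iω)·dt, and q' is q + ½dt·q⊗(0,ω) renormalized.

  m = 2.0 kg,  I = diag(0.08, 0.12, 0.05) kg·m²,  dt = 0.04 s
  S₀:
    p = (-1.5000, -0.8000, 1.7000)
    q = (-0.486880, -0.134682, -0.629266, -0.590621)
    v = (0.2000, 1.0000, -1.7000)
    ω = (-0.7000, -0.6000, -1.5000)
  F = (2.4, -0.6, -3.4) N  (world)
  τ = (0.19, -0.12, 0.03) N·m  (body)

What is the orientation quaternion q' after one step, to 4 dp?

Hamilton product q⊗(0,ω) = (-1.3577685, 0.9303424, 0.5035397, 0.3706430)
q + ½dt·q⊗(0,ω), renormalized = (-0.5137, -0.1160, -0.6188, -0.5828)

q' = (-0.5137, -0.1160, -0.6188, -0.5828)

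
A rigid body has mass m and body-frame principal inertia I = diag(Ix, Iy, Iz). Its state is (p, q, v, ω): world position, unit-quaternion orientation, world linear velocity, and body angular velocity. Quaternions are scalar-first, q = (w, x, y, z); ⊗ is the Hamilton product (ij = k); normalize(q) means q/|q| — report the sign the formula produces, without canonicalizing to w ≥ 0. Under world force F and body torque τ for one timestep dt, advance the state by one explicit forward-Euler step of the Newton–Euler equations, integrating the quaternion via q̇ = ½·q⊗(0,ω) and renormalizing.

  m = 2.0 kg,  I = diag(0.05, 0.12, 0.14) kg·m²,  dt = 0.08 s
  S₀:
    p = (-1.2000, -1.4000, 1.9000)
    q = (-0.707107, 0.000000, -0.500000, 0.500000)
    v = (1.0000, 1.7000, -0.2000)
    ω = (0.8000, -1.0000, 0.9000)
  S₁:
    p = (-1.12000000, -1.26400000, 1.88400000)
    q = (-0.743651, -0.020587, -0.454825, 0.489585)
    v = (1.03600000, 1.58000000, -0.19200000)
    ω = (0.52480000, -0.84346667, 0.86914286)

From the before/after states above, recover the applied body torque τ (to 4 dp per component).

τ = (-0.1900, 0.1700, -0.1100)

rate change Δω = (-0.27520000, 0.15653333, -0.03085714)
ω₀×(Iω₀) = (-0.0180, -0.0648, -0.0560)
I·α + gyro = (-0.1900, 0.1700, -0.1100)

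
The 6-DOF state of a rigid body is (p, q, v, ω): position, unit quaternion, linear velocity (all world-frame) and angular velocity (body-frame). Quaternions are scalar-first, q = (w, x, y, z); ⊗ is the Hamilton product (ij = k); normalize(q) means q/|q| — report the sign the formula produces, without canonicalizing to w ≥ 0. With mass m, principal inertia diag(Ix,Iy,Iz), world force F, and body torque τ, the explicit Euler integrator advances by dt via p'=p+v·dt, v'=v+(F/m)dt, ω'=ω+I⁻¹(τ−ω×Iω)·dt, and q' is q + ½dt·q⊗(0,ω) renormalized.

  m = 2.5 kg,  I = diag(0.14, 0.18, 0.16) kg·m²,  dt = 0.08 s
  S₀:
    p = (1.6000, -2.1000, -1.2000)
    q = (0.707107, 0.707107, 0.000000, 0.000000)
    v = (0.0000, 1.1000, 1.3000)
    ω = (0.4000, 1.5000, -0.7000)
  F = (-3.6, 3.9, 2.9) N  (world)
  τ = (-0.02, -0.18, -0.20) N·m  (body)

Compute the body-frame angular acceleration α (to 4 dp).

precession coupling ω×(Iω) = (0.0210, 0.0056, 0.0240)
angular accel α = (-0.2929, -1.0311, -1.4000)

α = (-0.2929, -1.0311, -1.4000)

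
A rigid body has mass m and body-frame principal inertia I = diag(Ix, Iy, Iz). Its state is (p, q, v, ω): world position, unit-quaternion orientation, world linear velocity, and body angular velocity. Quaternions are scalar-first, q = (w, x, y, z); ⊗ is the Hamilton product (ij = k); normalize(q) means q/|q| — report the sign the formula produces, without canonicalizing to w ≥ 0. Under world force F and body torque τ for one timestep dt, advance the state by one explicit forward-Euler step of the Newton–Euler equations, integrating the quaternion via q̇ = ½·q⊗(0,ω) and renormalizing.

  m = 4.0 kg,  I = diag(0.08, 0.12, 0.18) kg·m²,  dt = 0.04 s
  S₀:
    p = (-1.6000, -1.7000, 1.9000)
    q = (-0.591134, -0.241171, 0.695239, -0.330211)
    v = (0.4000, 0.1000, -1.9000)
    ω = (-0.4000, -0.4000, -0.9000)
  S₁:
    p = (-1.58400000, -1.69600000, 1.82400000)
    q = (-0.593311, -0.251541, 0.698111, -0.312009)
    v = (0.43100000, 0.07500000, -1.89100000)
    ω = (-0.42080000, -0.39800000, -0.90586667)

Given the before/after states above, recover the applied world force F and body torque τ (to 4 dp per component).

Δv = v₁−v₀ = (0.03100000, -0.02500000, 0.00900000)
m·(v₁−v₀)/dt = (3.1000, -2.5000, 0.9000)
Δω = ω₁−ω₀ = (-0.02080000, 0.00200000, -0.00586667)
precession coupling = (0.0216, -0.0360, 0.0064)
applied torque τ = (-0.0200, -0.0300, -0.0200)

F = (3.1000, -2.5000, 0.9000)
τ = (-0.0200, -0.0300, -0.0200)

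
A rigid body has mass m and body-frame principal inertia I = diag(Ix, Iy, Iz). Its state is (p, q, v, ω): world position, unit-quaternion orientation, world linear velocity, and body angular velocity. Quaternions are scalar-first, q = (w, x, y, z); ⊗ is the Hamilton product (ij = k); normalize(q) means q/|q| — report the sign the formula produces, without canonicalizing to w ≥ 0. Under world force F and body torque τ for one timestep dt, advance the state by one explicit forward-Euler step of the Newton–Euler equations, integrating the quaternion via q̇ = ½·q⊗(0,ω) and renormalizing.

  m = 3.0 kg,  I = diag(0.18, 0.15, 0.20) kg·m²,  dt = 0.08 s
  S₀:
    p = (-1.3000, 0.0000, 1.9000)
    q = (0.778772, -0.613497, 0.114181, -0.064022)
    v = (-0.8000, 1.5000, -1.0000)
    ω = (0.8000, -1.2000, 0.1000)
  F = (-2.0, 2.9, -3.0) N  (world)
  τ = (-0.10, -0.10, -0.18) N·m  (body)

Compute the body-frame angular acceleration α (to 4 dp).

precession coupling ω×(Iω) = (-0.0060, -0.0016, 0.0288)
(τ − ω×Iω)/I = (-0.5222, -0.6560, -1.0440)

α = (-0.5222, -0.6560, -1.0440)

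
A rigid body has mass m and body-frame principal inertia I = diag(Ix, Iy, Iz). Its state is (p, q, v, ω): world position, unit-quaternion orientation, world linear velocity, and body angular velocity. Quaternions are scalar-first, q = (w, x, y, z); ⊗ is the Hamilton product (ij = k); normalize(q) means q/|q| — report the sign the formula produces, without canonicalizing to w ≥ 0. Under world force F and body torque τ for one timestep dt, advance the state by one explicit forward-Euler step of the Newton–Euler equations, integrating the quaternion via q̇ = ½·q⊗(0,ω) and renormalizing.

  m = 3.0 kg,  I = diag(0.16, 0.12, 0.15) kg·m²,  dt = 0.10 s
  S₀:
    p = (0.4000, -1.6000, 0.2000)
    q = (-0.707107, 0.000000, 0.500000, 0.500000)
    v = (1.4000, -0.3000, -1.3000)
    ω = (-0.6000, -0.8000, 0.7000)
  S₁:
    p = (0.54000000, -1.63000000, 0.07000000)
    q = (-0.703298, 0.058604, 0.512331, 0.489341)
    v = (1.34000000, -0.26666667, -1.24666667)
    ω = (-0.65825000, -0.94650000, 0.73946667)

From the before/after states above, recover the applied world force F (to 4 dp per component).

Δv = v₁−v₀ = (-0.06000000, 0.03333333, 0.05333333)
F = m·Δv/dt = (-1.8000, 1.0000, 1.6000)

F = (-1.8000, 1.0000, 1.6000)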